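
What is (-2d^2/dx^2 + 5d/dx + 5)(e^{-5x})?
- 70 e^{- 5 x}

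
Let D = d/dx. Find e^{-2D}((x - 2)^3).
x^{3} - 12 x^{2} + 48 x - 64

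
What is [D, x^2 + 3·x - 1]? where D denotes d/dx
2 x + 3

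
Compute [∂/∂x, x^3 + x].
3 x^{2} + 1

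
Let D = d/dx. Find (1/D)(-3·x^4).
- \frac{3 x^{5}}{5}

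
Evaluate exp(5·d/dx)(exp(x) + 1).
e^{x + 5} + 1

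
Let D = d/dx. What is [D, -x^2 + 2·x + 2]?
2 - 2 x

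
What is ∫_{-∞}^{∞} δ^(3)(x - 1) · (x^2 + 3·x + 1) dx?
0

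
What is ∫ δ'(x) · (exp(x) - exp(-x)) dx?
-2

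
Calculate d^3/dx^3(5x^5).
300 x^{2}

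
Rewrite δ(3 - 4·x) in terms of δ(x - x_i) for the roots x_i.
\frac{\delta(x - 3/4)}{4}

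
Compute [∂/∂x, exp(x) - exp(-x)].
2 \cosh{\left(x \right)}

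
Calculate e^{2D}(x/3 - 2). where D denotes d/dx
\frac{x}{3} - \frac{4}{3}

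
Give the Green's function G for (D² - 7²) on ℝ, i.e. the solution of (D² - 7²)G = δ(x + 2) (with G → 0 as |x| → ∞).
-\frac{e^{-7|x + 2|}}{14}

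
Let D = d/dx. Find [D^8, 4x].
32D^{7}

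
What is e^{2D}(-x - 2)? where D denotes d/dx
- x - 4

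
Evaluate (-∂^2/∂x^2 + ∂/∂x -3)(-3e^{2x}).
15 e^{2 x}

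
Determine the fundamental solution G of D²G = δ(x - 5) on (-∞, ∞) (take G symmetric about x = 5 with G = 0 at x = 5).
\frac{|x - 5|}{2}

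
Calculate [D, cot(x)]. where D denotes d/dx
- \frac{1}{\sin^{2}{\left(x \right)}}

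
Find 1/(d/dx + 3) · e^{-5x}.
- \frac{e^{- 5 x}}{2}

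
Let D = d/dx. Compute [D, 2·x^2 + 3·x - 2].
4 x + 3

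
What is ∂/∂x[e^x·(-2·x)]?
2 \left(- x - 1\right) e^{x}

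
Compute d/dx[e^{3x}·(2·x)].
\left(6 x + 2\right) e^{3 x}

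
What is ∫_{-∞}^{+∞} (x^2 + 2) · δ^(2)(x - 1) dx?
2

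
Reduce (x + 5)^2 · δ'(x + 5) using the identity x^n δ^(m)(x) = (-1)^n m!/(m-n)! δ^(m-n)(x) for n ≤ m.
0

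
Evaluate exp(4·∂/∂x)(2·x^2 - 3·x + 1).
2 x^{2} + 13 x + 21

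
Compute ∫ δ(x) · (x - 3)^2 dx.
9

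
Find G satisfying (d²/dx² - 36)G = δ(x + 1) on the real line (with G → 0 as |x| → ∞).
-\frac{e^{-6|x + 1|}}{12}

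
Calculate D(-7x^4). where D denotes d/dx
- 28 x^{3}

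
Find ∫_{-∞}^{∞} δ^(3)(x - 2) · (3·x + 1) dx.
0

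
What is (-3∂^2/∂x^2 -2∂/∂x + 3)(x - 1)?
3 x - 5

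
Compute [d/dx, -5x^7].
- 35 x^{6}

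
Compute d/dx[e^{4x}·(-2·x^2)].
4 x \left(- 2 x - 1\right) e^{4 x}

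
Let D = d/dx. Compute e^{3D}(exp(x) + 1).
e^{x + 3} + 1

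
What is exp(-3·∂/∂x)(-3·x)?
9 - 3 x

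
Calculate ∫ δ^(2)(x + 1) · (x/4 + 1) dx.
0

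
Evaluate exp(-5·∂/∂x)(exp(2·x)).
e^{2 x - 10}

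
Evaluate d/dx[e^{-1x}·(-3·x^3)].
3 x^{2} \left(x - 3\right) e^{- x}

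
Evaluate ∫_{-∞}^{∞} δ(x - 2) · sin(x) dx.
\sin{\left(2 \right)}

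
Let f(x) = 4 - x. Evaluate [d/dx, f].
-1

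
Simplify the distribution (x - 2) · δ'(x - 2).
-\delta(x - 2)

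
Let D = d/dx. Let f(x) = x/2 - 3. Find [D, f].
\frac{1}{2}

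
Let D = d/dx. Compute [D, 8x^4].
32 x^{3}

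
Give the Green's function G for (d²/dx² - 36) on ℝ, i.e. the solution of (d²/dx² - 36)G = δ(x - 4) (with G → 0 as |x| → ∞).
-\frac{e^{-6|x - 4|}}{12}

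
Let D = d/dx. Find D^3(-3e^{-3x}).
81 e^{- 3 x}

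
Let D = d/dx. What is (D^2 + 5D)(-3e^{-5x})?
0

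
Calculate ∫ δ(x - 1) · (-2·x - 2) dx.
-4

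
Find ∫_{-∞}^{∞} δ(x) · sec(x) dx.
1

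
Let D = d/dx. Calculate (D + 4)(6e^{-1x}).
18 e^{- x}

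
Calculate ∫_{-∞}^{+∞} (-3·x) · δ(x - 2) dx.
-6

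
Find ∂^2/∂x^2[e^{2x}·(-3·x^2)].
\left(- 12 x^{2} - 24 x - 6\right) e^{2 x}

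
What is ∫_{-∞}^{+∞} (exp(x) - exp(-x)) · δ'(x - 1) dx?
- 2 \cosh{\left(1 \right)}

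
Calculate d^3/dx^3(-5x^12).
- 6600 x^{9}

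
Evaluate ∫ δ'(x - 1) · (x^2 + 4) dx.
-2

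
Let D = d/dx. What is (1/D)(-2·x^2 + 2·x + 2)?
- \frac{2 x^{3}}{3} + x^{2} + 2 x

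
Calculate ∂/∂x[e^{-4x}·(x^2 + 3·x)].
\left(- 4 x^{2} - 10 x + 3\right) e^{- 4 x}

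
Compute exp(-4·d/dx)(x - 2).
x - 6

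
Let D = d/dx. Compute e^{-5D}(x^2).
x^{2} - 10 x + 25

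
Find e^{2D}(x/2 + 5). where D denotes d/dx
\frac{x}{2} + 6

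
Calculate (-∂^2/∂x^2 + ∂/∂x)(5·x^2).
10 x - 10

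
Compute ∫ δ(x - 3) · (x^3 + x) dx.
30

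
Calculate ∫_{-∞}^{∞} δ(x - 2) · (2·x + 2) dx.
6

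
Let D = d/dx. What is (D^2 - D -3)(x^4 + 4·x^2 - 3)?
- 3 x^{4} - 4 x^{3} - 8 x + 17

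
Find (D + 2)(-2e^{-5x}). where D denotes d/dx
6 e^{- 5 x}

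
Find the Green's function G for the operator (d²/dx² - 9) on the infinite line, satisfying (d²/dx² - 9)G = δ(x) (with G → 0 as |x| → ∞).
-\frac{e^{-3|x|}}{6}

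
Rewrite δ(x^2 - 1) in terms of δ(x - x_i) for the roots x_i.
\frac{\delta(x - 1) + \delta(x + 1)}{2}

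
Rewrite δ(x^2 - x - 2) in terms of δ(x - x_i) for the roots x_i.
\frac{\delta(x + 1) + \delta(x - 2)}{3}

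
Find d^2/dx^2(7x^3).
42 x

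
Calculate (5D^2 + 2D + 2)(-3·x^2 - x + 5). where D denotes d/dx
- 6 x^{2} - 14 x - 22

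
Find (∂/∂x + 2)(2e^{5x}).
14 e^{5 x}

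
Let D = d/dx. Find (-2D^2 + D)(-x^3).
3 x \left(4 - x\right)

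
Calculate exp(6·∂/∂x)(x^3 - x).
x^{3} + 18 x^{2} + 107 x + 210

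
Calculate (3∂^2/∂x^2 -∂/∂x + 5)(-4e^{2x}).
- 60 e^{2 x}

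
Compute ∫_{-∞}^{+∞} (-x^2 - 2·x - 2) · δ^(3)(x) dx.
0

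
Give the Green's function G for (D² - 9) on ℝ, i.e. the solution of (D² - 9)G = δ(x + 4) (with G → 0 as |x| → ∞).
-\frac{e^{-3|x + 4|}}{6}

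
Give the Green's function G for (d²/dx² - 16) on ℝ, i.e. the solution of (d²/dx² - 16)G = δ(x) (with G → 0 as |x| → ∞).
-\frac{e^{-4|x|}}{8}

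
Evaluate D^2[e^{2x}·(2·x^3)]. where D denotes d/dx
4 x \left(2 x^{2} + 6 x + 3\right) e^{2 x}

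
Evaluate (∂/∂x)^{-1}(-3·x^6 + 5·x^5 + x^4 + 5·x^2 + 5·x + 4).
- \frac{3 x^{7}}{7} + \frac{5 x^{6}}{6} + \frac{x^{5}}{5} + \frac{5 x^{3}}{3} + \frac{5 x^{2}}{2} + 4 x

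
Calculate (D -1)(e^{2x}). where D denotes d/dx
e^{2 x}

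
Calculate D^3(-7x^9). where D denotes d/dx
- 3528 x^{6}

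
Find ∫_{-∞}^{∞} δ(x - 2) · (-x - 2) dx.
-4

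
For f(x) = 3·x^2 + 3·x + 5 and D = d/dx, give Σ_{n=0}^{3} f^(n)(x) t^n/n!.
3 t^{2} + 3 t \left(2 x + 1\right) + 3 x^{2} + 3 x + 5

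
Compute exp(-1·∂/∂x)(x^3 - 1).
x^{3} - 3 x^{2} + 3 x - 2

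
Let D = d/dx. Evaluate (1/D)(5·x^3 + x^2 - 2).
\frac{5 x^{4}}{4} + \frac{x^{3}}{3} - 2 x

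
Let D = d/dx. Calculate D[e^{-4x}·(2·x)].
2 \left(1 - 4 x\right) e^{- 4 x}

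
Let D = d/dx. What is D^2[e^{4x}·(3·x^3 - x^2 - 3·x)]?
\left(48 x^{3} + 56 x^{2} - 46 x - 26\right) e^{4 x}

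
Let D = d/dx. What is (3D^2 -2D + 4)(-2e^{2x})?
- 24 e^{2 x}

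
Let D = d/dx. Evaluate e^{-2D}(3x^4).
3 x^{4} - 24 x^{3} + 72 x^{2} - 96 x + 48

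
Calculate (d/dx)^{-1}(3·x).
\frac{3 x^{2}}{2}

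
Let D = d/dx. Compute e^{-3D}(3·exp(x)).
3 e^{x - 3}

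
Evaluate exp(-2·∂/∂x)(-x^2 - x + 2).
x \left(3 - x\right)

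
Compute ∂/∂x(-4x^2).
- 8 x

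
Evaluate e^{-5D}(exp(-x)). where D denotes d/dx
e^{5 - x}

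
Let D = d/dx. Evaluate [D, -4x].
-4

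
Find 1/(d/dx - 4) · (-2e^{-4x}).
\frac{e^{- 4 x}}{4}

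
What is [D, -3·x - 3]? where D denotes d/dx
-3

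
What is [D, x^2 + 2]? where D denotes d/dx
2 x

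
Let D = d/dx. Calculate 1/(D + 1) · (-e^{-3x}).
\frac{e^{- 3 x}}{2}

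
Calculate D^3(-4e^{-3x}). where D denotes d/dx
108 e^{- 3 x}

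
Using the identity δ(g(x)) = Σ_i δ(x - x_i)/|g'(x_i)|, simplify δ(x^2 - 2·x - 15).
\frac{\delta(x - 5) + \delta(x + 3)}{8}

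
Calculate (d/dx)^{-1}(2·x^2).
\frac{2 x^{3}}{3}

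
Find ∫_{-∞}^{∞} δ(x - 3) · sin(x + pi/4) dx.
\sin{\left(\frac{\pi}{4} + 3 \right)}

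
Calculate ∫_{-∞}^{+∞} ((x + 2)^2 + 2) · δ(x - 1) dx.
11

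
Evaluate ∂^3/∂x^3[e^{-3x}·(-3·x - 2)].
27 \left(3 x - 1\right) e^{- 3 x}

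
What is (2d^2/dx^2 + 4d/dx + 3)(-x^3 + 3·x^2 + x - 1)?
- 3 x^{3} - 3 x^{2} + 15 x + 13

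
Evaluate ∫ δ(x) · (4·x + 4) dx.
4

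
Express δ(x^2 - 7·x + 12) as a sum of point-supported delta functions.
\frac{\delta(x - 3) + \delta(x - 4)}{1}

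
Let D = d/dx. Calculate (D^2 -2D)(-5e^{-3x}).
- 75 e^{- 3 x}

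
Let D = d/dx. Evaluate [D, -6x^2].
- 12 x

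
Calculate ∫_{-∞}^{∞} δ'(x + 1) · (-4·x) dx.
4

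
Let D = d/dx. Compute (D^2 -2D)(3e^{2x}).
0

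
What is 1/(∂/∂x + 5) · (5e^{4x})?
\frac{5 e^{4 x}}{9}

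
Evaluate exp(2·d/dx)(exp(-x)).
e^{- x - 2}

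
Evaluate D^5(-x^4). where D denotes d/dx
0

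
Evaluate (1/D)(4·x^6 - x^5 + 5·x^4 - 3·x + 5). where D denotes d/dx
\frac{4 x^{7}}{7} - \frac{x^{6}}{6} + x^{5} - \frac{3 x^{2}}{2} + 5 x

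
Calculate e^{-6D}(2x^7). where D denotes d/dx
2 x^{7} - 84 x^{6} + 1512 x^{5} - 15120 x^{4} + 90720 x^{3} - 326592 x^{2} + 653184 x - 559872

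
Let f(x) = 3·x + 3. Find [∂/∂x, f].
3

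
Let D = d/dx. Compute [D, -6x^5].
- 30 x^{4}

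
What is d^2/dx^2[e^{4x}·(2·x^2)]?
\left(32 x^{2} + 32 x + 4\right) e^{4 x}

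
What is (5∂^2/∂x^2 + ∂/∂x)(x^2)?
2 x + 10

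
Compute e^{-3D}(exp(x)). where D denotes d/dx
e^{x - 3}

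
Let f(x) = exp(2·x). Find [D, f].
2 e^{2 x}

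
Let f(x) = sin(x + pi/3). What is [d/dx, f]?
\cos{\left(x + \frac{\pi}{3} \right)}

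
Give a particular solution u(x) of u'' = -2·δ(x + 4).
-|x + 4|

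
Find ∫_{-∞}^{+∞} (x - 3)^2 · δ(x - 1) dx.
4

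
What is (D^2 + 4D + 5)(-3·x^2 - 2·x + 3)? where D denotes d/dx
- 15 x^{2} - 34 x + 1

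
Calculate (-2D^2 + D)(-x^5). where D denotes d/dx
5 x^{3} \left(8 - x\right)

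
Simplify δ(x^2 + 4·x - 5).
\frac{\delta(x + 5) + \delta(x - 1)}{6}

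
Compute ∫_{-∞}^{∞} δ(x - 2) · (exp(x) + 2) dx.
2 + e^{2}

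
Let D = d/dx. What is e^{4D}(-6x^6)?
- 6 x^{6} - 144 x^{5} - 1440 x^{4} - 7680 x^{3} - 23040 x^{2} - 36864 x - 24576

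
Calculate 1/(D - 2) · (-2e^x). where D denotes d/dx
2 e^{x}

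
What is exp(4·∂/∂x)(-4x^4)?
- 4 x^{4} - 64 x^{3} - 384 x^{2} - 1024 x - 1024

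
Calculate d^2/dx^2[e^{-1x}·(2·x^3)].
2 x \left(x^{2} - 6 x + 6\right) e^{- x}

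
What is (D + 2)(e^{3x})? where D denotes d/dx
5 e^{3 x}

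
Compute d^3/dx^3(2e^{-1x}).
- 2 e^{- x}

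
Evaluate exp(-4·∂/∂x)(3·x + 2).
3 x - 10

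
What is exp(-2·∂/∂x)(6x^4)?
6 x^{4} - 48 x^{3} + 144 x^{2} - 192 x + 96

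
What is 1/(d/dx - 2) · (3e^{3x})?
3 e^{3 x}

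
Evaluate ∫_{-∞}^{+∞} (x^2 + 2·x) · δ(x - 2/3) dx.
\frac{16}{9}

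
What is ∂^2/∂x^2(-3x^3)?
- 18 x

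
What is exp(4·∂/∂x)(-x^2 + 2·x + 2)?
- x^{2} - 6 x - 6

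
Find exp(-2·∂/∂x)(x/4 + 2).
\frac{x}{4} + \frac{3}{2}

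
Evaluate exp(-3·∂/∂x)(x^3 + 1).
x^{3} - 9 x^{2} + 27 x - 26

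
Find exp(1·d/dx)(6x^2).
6 x^{2} + 12 x + 6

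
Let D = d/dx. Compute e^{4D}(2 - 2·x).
- 2 x - 6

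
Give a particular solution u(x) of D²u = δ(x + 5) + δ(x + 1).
\frac{|x + 5|}{2} + \frac{|x + 1|}{2}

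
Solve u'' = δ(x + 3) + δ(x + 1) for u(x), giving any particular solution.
\frac{|x + 3|}{2} + \frac{|x + 1|}{2}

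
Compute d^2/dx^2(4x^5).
80 x^{3}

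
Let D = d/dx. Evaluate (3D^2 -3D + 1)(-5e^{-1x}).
- 35 e^{- x}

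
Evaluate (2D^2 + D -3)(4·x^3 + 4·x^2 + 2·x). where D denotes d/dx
- 12 x^{3} + 50 x + 18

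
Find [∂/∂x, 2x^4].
8 x^{3}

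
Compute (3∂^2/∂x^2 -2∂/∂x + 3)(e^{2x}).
11 e^{2 x}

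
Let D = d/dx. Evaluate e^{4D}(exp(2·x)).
e^{2 x + 8}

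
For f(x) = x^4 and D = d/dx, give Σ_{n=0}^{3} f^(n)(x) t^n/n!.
x \left(4 t^{3} + 6 t^{2} x + 4 t x^{2} + x^{3}\right)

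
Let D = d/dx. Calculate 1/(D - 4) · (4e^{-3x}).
- \frac{4 e^{- 3 x}}{7}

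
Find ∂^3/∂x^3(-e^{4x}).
- 64 e^{4 x}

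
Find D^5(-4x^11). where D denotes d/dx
- 221760 x^{6}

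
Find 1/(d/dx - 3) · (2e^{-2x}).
- \frac{2 e^{- 2 x}}{5}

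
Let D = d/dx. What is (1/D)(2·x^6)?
\frac{2 x^{7}}{7}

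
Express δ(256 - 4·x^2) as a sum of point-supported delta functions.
\frac{\delta(x - 8) + \delta(x + 8)}{64}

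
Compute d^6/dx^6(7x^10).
1058400 x^{4}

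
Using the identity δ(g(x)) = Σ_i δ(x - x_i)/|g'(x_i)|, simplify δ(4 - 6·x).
\frac{\delta(x - 2/3)}{6}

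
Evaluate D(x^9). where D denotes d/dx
9 x^{8}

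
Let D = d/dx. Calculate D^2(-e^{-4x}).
- 16 e^{- 4 x}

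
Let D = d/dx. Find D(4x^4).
16 x^{3}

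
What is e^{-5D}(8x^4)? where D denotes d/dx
8 x^{4} - 160 x^{3} + 1200 x^{2} - 4000 x + 5000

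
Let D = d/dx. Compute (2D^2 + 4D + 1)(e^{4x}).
49 e^{4 x}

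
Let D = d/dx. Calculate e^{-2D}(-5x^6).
- 5 x^{6} + 60 x^{5} - 300 x^{4} + 800 x^{3} - 1200 x^{2} + 960 x - 320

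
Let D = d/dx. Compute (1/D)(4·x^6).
\frac{4 x^{7}}{7}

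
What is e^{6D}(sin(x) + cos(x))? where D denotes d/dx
\sqrt{2} \sin{\left(x + \frac{\pi}{4} + 6 \right)}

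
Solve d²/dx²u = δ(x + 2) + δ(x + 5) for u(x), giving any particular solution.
\frac{|x + 2|}{2} + \frac{|x + 5|}{2}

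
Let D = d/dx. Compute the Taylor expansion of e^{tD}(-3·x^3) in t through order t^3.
- 3 t^{3} - 9 t^{2} x - 9 t x^{2} - 3 x^{3}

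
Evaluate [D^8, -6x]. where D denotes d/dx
-48D^{7}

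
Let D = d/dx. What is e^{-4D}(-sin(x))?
- \sin{\left(x - 4 \right)}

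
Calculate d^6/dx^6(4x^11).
1330560 x^{5}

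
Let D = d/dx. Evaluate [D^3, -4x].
-12D^{2}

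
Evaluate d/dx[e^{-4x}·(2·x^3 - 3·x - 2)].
\left(- 8 x^{3} + 6 x^{2} + 12 x + 5\right) e^{- 4 x}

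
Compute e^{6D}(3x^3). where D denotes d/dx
3 x^{3} + 54 x^{2} + 324 x + 648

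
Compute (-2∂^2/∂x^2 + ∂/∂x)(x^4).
4 x^{2} \left(x - 6\right)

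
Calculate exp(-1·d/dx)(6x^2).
6 x^{2} - 12 x + 6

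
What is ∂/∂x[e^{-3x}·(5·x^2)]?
5 x \left(2 - 3 x\right) e^{- 3 x}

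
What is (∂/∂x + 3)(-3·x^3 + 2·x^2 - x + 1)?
- 9 x^{3} - 3 x^{2} + x + 2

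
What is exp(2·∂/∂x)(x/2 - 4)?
\frac{x}{2} - 3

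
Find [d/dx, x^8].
8 x^{7}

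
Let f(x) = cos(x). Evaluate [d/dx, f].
- \sin{\left(x \right)}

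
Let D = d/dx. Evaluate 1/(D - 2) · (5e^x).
- 5 e^{x}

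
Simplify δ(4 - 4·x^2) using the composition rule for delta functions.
\frac{\delta(x - 1) + \delta(x + 1)}{8}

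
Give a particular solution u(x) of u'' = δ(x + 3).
\frac{|x + 3|}{2}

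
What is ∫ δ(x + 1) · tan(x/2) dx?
- \tan{\left(\frac{1}{2} \right)}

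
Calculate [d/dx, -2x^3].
- 6 x^{2}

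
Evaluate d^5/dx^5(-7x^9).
- 105840 x^{4}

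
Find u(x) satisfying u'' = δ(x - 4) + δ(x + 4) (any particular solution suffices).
\frac{|x - 4|}{2} + \frac{|x + 4|}{2}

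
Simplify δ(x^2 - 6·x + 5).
\frac{\delta(x - 1) + \delta(x - 5)}{4}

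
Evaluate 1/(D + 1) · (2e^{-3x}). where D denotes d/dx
- e^{- 3 x}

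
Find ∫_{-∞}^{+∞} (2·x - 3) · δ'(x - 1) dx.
-2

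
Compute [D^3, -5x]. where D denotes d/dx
-15D^{2}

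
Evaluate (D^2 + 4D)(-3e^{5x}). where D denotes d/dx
- 135 e^{5 x}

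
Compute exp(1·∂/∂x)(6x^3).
6 x^{3} + 18 x^{2} + 18 x + 6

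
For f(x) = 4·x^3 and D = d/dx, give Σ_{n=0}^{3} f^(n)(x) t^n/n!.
4 t^{3} + 12 t^{2} x + 12 t x^{2} + 4 x^{3}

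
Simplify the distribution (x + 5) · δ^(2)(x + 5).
-2\delta'(x + 5)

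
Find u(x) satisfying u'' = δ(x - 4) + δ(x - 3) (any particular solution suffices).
\frac{|x - 4|}{2} + \frac{|x - 3|}{2}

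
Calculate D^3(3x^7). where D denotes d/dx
630 x^{4}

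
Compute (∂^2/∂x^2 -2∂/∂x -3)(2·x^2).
- 6 x^{2} - 8 x + 4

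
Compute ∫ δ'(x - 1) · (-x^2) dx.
2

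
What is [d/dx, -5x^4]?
- 20 x^{3}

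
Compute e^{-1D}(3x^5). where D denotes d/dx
3 x^{5} - 15 x^{4} + 30 x^{3} - 30 x^{2} + 15 x - 3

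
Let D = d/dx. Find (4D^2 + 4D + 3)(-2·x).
- 6 x - 8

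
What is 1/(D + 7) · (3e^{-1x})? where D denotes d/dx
\frac{e^{- x}}{2}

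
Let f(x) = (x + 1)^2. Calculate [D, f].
2 x + 2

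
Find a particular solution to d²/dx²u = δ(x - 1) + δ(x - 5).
\frac{|x - 1|}{2} + \frac{|x - 5|}{2}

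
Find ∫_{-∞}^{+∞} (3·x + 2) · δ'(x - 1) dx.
-3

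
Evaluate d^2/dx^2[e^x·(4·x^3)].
4 x \left(x^{2} + 6 x + 6\right) e^{x}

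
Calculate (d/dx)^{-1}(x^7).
\frac{x^{8}}{8}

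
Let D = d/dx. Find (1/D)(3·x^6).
\frac{3 x^{7}}{7}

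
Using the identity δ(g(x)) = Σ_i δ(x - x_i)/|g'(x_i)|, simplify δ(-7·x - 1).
\frac{\delta(x + 1/7)}{7}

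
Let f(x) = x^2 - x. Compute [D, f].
2 x - 1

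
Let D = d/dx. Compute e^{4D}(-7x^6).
- 7 x^{6} - 168 x^{5} - 1680 x^{4} - 8960 x^{3} - 26880 x^{2} - 43008 x - 28672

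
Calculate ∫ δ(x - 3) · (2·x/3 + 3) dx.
5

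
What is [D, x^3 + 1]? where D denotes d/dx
3 x^{2}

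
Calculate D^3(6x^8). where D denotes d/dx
2016 x^{5}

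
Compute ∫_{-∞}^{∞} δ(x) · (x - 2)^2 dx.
4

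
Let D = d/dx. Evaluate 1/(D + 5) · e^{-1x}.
\frac{e^{- x}}{4}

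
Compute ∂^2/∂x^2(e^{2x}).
4 e^{2 x}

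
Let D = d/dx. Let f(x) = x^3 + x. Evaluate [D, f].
3 x^{2} + 1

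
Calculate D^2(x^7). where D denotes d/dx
42 x^{5}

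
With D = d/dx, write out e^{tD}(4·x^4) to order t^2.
4 x^{2} \left(6 t^{2} + 4 t x + x^{2}\right)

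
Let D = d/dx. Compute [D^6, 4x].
24D^{5}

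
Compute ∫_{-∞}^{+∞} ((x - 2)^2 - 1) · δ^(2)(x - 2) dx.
2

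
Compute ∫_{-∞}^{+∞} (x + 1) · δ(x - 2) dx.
3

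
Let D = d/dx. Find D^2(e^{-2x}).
4 e^{- 2 x}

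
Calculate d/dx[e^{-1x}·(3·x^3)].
3 x^{2} \left(3 - x\right) e^{- x}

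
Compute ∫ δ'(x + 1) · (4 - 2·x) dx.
2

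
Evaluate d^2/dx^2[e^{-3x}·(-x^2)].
\left(- 9 x^{2} + 12 x - 2\right) e^{- 3 x}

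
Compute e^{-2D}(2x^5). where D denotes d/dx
2 x^{5} - 20 x^{4} + 80 x^{3} - 160 x^{2} + 160 x - 64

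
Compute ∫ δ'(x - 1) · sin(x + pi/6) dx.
- \cos{\left(\frac{\pi}{6} + 1 \right)}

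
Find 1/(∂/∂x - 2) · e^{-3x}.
- \frac{e^{- 3 x}}{5}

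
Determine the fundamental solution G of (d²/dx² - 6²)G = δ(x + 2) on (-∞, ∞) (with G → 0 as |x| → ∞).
-\frac{e^{-6|x + 2|}}{12}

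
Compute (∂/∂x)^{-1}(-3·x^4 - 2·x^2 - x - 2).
- \frac{3 x^{5}}{5} - \frac{2 x^{3}}{3} - \frac{x^{2}}{2} - 2 x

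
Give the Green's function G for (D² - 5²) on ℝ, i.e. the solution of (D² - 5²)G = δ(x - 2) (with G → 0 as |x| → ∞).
-\frac{e^{-5|x - 2|}}{10}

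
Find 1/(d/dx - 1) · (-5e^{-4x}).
e^{- 4 x}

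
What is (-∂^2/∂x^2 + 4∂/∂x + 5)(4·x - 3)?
20 x + 1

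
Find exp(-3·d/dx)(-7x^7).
- 7 x^{7} + 147 x^{6} - 1323 x^{5} + 6615 x^{4} - 19845 x^{3} + 35721 x^{2} - 35721 x + 15309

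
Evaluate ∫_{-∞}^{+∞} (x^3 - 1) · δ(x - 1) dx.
0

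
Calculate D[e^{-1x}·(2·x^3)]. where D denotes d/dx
2 x^{2} \left(3 - x\right) e^{- x}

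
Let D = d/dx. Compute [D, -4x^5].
- 20 x^{4}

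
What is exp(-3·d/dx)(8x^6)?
8 x^{6} - 144 x^{5} + 1080 x^{4} - 4320 x^{3} + 9720 x^{2} - 11664 x + 5832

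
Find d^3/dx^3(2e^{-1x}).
- 2 e^{- x}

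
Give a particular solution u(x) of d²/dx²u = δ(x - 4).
\frac{|x - 4|}{2}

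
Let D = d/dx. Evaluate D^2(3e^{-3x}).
27 e^{- 3 x}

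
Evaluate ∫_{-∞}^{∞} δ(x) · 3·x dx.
0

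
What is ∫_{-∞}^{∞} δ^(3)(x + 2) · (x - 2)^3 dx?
-6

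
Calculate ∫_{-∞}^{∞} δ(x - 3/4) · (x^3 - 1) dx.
- \frac{37}{64}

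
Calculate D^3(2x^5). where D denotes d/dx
120 x^{2}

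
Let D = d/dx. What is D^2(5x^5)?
100 x^{3}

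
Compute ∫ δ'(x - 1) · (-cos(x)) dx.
- \sin{\left(1 \right)}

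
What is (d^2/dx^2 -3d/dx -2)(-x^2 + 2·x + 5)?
2 x^{2} + 2 x - 18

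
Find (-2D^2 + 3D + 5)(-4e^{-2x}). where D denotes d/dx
36 e^{- 2 x}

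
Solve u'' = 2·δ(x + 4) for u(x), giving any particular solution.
|x + 4|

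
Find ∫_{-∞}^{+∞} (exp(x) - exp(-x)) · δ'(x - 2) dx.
- 2 \cosh{\left(2 \right)}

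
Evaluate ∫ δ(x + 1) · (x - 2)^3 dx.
-27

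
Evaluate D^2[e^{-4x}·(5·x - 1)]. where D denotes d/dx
8 \left(10 x - 7\right) e^{- 4 x}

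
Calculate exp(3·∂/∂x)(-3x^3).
- 3 x^{3} - 27 x^{2} - 81 x - 81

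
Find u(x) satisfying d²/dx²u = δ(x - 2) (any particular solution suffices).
\frac{|x - 2|}{2}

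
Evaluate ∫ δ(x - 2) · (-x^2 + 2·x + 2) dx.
2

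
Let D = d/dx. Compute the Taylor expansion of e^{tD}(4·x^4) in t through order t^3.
4 x \left(4 t^{3} + 6 t^{2} x + 4 t x^{2} + x^{3}\right)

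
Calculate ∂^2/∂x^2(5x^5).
100 x^{3}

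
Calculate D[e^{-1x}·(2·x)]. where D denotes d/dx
2 \left(1 - x\right) e^{- x}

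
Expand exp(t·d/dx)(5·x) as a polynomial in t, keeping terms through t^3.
5 t + 5 x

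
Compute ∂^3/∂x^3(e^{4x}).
64 e^{4 x}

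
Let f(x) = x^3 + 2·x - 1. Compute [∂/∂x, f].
3 x^{2} + 2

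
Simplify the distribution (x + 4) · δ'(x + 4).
-\delta(x + 4)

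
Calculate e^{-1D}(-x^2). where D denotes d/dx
- x^{2} + 2 x - 1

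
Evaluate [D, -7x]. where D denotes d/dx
-7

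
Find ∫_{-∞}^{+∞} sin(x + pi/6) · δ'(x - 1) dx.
- \cos{\left(\frac{\pi}{6} + 1 \right)}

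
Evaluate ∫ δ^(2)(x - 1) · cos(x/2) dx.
- \frac{\cos{\left(\frac{1}{2} \right)}}{4}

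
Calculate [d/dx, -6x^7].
- 42 x^{6}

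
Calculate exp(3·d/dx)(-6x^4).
- 6 x^{4} - 72 x^{3} - 324 x^{2} - 648 x - 486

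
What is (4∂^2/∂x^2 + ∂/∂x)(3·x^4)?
12 x^{2} \left(x + 12\right)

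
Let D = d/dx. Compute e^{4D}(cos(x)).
\cos{\left(x + 4 \right)}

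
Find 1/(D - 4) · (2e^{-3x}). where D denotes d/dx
- \frac{2 e^{- 3 x}}{7}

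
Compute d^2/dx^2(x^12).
132 x^{10}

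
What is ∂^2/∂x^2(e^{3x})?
9 e^{3 x}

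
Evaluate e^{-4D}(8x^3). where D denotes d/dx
8 x^{3} - 96 x^{2} + 384 x - 512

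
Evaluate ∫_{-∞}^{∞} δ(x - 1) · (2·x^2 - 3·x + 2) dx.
1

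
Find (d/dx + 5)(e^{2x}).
7 e^{2 x}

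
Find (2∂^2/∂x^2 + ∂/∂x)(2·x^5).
10 x^{3} \left(x + 8\right)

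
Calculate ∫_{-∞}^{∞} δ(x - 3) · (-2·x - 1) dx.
-7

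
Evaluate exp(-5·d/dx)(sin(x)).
\sin{\left(x - 5 \right)}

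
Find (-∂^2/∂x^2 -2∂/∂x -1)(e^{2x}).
- 9 e^{2 x}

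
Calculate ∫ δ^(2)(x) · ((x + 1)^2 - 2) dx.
2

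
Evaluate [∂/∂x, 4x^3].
12 x^{2}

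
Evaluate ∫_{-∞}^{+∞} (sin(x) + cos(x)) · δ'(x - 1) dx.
- \cos{\left(1 \right)} + \sin{\left(1 \right)}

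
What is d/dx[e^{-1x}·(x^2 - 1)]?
\left(- x^{2} + 2 x + 1\right) e^{- x}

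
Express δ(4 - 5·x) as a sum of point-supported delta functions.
\frac{\delta(x - 4/5)}{5}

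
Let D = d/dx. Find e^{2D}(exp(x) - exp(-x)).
2 \sinh{\left(x + 2 \right)}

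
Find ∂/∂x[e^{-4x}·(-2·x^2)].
4 x \left(2 x - 1\right) e^{- 4 x}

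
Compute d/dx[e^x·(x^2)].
x \left(x + 2\right) e^{x}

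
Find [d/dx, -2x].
-2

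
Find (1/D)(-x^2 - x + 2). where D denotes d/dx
- \frac{x^{3}}{3} - \frac{x^{2}}{2} + 2 x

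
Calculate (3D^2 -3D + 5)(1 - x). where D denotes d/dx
8 - 5 x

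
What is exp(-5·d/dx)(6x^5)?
6 x^{5} - 150 x^{4} + 1500 x^{3} - 7500 x^{2} + 18750 x - 18750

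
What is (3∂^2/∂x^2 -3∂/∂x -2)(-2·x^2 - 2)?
4 x^{2} + 12 x - 8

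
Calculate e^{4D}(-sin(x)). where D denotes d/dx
- \sin{\left(x + 4 \right)}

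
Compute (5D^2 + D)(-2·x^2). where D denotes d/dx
- 4 x - 20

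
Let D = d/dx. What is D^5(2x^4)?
0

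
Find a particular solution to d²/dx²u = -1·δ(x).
-\frac{|x|}{2}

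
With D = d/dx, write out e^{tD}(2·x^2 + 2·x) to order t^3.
2 t^{2} + 2 t \left(2 x + 1\right) + 2 x^{2} + 2 x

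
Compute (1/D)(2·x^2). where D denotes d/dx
\frac{2 x^{3}}{3}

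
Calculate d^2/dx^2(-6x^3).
- 36 x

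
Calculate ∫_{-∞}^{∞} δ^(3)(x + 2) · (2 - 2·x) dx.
0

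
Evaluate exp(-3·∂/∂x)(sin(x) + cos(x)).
\sqrt{2} \cos{\left(- x + \frac{\pi}{4} + 3 \right)}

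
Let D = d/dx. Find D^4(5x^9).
15120 x^{5}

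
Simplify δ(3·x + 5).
\frac{\delta(x + 5/3)}{3}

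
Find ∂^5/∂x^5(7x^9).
105840 x^{4}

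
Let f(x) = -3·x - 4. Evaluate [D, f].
-3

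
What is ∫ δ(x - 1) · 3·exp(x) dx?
3 e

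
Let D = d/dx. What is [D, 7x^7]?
49 x^{6}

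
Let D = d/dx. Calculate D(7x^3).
21 x^{2}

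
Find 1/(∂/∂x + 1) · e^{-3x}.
- \frac{e^{- 3 x}}{2}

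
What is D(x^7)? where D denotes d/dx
7 x^{6}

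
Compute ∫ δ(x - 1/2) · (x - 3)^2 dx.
\frac{25}{4}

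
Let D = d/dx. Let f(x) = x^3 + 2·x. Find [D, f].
3 x^{2} + 2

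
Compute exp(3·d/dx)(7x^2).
7 x^{2} + 42 x + 63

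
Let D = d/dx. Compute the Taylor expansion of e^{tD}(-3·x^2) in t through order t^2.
- 3 t^{2} - 6 t x - 3 x^{2}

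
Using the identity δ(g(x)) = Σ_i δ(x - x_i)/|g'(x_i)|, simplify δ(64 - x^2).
\frac{\delta(x - 8) + \delta(x + 8)}{16}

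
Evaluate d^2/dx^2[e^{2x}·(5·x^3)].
10 x \left(2 x^{2} + 6 x + 3\right) e^{2 x}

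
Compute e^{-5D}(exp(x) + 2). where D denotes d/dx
e^{x - 5} + 2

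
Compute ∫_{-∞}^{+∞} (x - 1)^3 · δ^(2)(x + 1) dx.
-12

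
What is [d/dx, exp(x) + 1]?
e^{x}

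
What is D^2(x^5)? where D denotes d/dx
20 x^{3}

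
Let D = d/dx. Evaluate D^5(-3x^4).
0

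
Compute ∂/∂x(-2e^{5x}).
- 10 e^{5 x}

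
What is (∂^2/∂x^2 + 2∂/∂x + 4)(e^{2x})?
12 e^{2 x}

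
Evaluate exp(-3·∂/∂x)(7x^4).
7 x^{4} - 84 x^{3} + 378 x^{2} - 756 x + 567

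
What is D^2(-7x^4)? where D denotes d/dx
- 84 x^{2}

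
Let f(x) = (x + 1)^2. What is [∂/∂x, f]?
2 x + 2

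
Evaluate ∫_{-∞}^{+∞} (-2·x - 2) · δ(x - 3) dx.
-8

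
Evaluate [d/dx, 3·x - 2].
3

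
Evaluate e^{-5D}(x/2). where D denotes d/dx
\frac{x}{2} - \frac{5}{2}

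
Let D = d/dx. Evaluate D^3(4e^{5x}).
500 e^{5 x}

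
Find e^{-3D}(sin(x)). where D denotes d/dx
\sin{\left(x - 3 \right)}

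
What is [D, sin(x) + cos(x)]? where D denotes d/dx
- \sin{\left(x \right)} + \cos{\left(x \right)}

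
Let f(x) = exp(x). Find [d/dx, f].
e^{x}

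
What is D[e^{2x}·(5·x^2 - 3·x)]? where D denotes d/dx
\left(10 x^{2} + 4 x - 3\right) e^{2 x}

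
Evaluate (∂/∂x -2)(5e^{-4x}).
- 30 e^{- 4 x}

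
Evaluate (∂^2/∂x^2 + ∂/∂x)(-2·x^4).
8 x^{2} \left(- x - 3\right)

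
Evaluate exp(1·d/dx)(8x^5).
8 x^{5} + 40 x^{4} + 80 x^{3} + 80 x^{2} + 40 x + 8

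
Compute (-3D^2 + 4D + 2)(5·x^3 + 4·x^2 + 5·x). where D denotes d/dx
10 x^{3} + 68 x^{2} - 48 x - 4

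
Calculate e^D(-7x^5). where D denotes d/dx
- 7 x^{5} - 35 x^{4} - 70 x^{3} - 70 x^{2} - 35 x - 7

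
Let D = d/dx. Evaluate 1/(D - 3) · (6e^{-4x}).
- \frac{6 e^{- 4 x}}{7}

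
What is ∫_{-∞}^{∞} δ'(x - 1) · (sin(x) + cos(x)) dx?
- \cos{\left(1 \right)} + \sin{\left(1 \right)}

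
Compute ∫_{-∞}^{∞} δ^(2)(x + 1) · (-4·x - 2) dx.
0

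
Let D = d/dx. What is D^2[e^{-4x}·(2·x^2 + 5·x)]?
4 \left(8 x^{2} + 12 x - 9\right) e^{- 4 x}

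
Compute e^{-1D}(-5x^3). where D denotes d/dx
- 5 x^{3} + 15 x^{2} - 15 x + 5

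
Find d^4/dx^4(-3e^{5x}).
- 1875 e^{5 x}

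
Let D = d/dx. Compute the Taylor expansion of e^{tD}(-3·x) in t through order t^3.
- 3 t - 3 x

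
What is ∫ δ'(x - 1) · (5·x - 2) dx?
-5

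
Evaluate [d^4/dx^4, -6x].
-24\frac{d^{3}}{dx^{3}}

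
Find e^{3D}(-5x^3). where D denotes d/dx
- 5 x^{3} - 45 x^{2} - 135 x - 135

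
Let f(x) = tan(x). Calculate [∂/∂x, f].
\frac{1}{\cos^{2}{\left(x \right)}}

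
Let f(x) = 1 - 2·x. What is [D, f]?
-2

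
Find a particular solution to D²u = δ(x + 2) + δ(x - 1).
\frac{|x + 2|}{2} + \frac{|x - 1|}{2}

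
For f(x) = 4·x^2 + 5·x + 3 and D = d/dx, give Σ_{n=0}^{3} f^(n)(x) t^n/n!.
4 t^{2} + t \left(8 x + 5\right) + 4 x^{2} + 5 x + 3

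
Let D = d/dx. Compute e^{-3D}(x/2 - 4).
\frac{x}{2} - \frac{11}{2}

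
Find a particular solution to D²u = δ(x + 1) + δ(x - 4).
\frac{|x + 1|}{2} + \frac{|x - 4|}{2}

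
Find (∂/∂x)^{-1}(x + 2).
\frac{x^{2}}{2} + 2 x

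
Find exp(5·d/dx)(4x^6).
4 x^{6} + 120 x^{5} + 1500 x^{4} + 10000 x^{3} + 37500 x^{2} + 75000 x + 62500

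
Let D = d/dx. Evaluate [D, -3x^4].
- 12 x^{3}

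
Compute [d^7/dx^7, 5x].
35\frac{d^{6}}{dx^{6}}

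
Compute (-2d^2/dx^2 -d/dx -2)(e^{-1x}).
- 3 e^{- x}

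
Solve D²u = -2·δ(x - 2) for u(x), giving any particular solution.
-|x - 2|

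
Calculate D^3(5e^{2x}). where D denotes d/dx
40 e^{2 x}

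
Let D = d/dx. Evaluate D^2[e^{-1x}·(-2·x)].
2 \left(2 - x\right) e^{- x}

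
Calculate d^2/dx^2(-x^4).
- 12 x^{2}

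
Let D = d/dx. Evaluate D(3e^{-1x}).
- 3 e^{- x}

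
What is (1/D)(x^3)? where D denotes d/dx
\frac{x^{4}}{4}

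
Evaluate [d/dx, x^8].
8 x^{7}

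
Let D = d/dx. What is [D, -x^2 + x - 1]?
1 - 2 x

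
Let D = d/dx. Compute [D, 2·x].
2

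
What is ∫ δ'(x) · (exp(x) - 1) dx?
-1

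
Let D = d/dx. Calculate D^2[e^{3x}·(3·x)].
\left(27 x + 18\right) e^{3 x}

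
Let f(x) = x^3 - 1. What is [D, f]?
3 x^{2}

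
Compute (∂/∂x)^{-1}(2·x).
x^{2}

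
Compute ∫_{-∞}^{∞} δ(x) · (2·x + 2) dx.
2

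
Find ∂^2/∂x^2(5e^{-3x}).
45 e^{- 3 x}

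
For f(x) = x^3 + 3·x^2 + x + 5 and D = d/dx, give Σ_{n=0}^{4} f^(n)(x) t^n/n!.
t^{3} + 3 t^{2} \left(x + 1\right) + t \left(3 x^{2} + 6 x + 1\right) + x^{3} + 3 x^{2} + x + 5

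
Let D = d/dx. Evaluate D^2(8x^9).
576 x^{7}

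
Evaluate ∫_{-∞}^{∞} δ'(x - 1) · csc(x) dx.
\cot{\left(1 \right)} \csc{\left(1 \right)}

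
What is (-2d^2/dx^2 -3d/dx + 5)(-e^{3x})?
22 e^{3 x}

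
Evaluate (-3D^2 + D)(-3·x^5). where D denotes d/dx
15 x^{3} \left(12 - x\right)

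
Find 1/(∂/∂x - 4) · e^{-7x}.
- \frac{e^{- 7 x}}{11}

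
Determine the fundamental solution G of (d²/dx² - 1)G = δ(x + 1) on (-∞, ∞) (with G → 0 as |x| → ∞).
-\frac{e^{-|x + 1|}}{2}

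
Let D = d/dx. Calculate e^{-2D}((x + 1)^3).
x^{3} - 3 x^{2} + 3 x - 1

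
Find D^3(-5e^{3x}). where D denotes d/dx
- 135 e^{3 x}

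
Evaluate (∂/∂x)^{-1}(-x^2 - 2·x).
- \frac{x^{3}}{3} - x^{2}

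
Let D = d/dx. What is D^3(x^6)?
120 x^{3}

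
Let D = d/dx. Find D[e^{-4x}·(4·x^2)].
8 x \left(1 - 2 x\right) e^{- 4 x}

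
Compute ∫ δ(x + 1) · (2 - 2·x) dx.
4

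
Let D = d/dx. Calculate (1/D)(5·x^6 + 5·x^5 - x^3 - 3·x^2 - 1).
\frac{5 x^{7}}{7} + \frac{5 x^{6}}{6} - \frac{x^{4}}{4} - x^{3} - x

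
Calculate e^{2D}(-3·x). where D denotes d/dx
- 3 x - 6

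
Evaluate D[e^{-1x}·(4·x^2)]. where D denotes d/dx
4 x \left(2 - x\right) e^{- x}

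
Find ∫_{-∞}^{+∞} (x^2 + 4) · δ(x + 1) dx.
5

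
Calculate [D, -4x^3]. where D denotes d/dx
- 12 x^{2}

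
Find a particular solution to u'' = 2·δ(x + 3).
|x + 3|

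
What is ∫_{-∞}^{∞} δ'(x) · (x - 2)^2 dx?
4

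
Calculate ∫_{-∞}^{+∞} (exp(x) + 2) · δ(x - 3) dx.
2 + e^{3}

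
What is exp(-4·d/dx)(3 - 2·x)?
11 - 2 x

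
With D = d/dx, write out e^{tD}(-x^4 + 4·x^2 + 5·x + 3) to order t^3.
- 4 t^{3} x + t^{2} \left(4 - 6 x^{2}\right) + t \left(- 4 x^{3} + 8 x + 5\right) - x^{4} + 4 x^{2} + 5 x + 3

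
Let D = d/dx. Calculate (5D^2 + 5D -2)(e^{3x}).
58 e^{3 x}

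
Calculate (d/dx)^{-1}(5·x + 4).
\frac{5 x^{2}}{2} + 4 x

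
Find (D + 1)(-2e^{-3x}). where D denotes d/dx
4 e^{- 3 x}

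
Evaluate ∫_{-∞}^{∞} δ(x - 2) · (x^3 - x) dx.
6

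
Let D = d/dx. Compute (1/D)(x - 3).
\frac{x^{2}}{2} - 3 x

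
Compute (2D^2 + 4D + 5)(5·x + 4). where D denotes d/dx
25 x + 40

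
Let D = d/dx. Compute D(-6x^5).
- 30 x^{4}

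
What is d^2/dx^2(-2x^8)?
- 112 x^{6}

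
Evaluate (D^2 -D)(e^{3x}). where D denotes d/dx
6 e^{3 x}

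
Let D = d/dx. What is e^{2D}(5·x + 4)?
5 x + 14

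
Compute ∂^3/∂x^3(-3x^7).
- 630 x^{4}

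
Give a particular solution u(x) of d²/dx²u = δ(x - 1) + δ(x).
\frac{|x - 1|}{2} + \frac{|x|}{2}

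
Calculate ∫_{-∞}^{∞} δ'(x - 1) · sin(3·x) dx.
- 3 \cos{\left(3 \right)}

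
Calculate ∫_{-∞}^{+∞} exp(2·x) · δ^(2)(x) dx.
4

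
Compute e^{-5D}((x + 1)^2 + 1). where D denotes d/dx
x^{2} - 8 x + 17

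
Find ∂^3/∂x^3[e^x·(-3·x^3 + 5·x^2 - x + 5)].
\left(- 3 x^{3} - 22 x^{2} - 25 x + 14\right) e^{x}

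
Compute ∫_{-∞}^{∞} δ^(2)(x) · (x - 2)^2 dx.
2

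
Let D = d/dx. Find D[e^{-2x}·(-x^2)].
2 x \left(x - 1\right) e^{- 2 x}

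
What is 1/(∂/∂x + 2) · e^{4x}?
\frac{e^{4 x}}{6}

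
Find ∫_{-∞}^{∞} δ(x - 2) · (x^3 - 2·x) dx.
4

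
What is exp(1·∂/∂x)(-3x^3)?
- 3 x^{3} - 9 x^{2} - 9 x - 3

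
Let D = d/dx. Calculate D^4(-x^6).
- 360 x^{2}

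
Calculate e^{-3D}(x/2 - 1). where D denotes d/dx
\frac{x}{2} - \frac{5}{2}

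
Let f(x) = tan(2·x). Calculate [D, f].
\frac{2}{\cos^{2}{\left(2 x \right)}}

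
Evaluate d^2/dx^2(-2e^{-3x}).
- 18 e^{- 3 x}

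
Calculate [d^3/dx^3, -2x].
-6\frac{d^{2}}{dx^{2}}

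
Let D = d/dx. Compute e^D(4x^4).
4 x^{4} + 16 x^{3} + 24 x^{2} + 16 x + 4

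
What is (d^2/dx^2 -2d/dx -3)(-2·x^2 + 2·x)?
6 x^{2} + 2 x - 8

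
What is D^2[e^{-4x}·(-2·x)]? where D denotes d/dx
16 \left(1 - 2 x\right) e^{- 4 x}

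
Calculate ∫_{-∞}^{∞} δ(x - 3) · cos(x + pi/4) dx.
\cos{\left(\frac{\pi}{4} + 3 \right)}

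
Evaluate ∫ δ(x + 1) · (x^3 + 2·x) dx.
-3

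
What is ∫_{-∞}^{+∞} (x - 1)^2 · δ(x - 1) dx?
0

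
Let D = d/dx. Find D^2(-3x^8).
- 168 x^{6}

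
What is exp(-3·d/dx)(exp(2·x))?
e^{2 x - 6}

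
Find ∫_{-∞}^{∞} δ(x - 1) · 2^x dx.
2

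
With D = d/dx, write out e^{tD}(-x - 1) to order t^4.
- t - x - 1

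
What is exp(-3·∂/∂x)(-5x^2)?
- 5 x^{2} + 30 x - 45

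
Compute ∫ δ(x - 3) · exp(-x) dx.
e^{-3}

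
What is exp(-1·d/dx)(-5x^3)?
- 5 x^{3} + 15 x^{2} - 15 x + 5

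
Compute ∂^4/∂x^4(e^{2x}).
16 e^{2 x}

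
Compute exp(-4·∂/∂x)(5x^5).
5 x^{5} - 100 x^{4} + 800 x^{3} - 3200 x^{2} + 6400 x - 5120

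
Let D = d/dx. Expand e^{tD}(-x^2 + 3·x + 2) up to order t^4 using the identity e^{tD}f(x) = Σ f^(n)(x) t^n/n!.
- t^{2} - t \left(2 x - 3\right) - x^{2} + 3 x + 2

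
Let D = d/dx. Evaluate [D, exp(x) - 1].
e^{x}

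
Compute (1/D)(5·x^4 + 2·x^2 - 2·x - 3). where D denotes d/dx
x^{5} + \frac{2 x^{3}}{3} - x^{2} - 3 x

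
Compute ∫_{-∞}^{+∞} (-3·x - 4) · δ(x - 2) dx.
-10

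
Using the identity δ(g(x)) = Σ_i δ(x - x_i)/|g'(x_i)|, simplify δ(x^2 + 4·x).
\frac{\delta(x + 4) + \delta(x)}{4}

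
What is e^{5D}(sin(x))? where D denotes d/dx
\sin{\left(x + 5 \right)}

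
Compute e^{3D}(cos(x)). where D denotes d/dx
\cos{\left(x + 3 \right)}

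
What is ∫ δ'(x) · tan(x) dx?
-1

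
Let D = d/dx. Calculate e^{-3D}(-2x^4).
- 2 x^{4} + 24 x^{3} - 108 x^{2} + 216 x - 162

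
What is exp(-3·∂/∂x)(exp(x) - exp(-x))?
- e^{3 - x} + e^{x - 3}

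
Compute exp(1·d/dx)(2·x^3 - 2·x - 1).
2 x^{3} + 6 x^{2} + 4 x - 1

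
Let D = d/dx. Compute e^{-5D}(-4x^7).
- 4 x^{7} + 140 x^{6} - 2100 x^{5} + 17500 x^{4} - 87500 x^{3} + 262500 x^{2} - 437500 x + 312500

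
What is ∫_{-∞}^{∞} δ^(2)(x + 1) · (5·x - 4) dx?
0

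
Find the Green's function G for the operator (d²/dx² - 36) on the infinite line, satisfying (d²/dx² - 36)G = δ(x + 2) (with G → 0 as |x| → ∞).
-\frac{e^{-6|x + 2|}}{12}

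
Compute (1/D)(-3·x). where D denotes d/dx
- \frac{3 x^{2}}{2}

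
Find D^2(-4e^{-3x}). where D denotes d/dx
- 36 e^{- 3 x}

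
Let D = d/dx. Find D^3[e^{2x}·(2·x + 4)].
\left(16 x + 56\right) e^{2 x}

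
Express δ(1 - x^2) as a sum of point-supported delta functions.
\frac{\delta(x - 1) + \delta(x + 1)}{2}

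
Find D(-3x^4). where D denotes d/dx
- 12 x^{3}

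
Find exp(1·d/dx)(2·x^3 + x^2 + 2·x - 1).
2 x^{3} + 7 x^{2} + 10 x + 4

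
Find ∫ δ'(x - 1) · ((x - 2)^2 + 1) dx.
2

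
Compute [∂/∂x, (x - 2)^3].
3 \left(x - 2\right)^{2}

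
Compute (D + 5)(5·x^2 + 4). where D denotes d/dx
25 x^{2} + 10 x + 20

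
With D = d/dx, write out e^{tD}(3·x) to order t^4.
3 t + 3 x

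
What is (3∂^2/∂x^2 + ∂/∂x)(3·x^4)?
12 x^{2} \left(x + 9\right)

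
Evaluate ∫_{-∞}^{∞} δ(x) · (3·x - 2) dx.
-2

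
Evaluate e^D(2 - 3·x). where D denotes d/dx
- 3 x - 1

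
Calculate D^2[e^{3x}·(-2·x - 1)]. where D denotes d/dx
\left(- 18 x - 21\right) e^{3 x}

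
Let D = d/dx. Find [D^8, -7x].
-56D^{7}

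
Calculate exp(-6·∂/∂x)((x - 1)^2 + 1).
x^{2} - 14 x + 50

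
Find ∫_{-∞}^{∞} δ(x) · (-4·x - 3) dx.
-3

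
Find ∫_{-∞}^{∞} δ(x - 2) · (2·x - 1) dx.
3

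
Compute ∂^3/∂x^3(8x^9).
4032 x^{6}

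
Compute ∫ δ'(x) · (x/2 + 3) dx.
- \frac{1}{2}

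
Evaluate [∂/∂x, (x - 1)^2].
2 x - 2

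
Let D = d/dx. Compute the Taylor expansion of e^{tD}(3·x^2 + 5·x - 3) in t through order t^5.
3 t^{2} + t \left(6 x + 5\right) + 3 x^{2} + 5 x - 3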